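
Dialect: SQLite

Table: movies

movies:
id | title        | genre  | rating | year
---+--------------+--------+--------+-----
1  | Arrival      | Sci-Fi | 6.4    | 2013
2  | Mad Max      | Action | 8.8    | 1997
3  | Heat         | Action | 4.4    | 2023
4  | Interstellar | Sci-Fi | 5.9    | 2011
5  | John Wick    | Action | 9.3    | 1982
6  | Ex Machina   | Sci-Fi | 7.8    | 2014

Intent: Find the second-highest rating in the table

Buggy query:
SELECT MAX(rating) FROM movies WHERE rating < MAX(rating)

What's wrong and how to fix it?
Bug: The inner MAX is an aggregate inside WHERE, which is not allowed

Fix: Compute the overall MAX in a subquery, then take MAX of rows below it

Corrected query:
SELECT MAX(rating) FROM movies WHERE rating < (SELECT MAX(rating) FROM movies)

Result:
MAX(rating)
-----------
8.8        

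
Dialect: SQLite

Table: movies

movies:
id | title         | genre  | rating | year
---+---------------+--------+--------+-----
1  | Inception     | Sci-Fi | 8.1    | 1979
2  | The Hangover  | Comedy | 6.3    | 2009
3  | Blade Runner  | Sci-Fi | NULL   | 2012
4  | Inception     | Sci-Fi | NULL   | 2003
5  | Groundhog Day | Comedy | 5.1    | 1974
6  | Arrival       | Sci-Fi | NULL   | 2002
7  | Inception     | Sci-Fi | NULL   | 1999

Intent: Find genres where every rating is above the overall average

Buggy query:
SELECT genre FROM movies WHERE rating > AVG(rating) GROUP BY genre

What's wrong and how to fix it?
Bug: AVG() is an aggregate; it can't sit directly in WHERE

Fix: Compute the overall average in a scalar subquery and compare each group's MIN against it in HAVING

Corrected query:
SELECT genre FROM movies GROUP BY genre HAVING MIN(rating) > (SELECT AVG(rating) FROM movies)

Result:
genre 
------
Sci-Fi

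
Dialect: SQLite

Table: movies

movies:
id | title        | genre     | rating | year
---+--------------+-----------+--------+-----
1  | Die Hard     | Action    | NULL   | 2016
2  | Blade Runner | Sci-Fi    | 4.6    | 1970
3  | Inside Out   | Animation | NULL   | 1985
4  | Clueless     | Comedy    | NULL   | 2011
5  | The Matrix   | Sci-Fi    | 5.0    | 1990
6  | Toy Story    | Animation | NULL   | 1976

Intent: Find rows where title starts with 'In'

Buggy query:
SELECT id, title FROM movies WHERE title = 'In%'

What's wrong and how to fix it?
Bug: '=' compares the literal string including the % character; pattern matching needs LIKE

Fix: Use LIKE for wildcard pattern matching

Corrected query:
SELECT id, title FROM movies WHERE title LIKE 'In%'

Result:
id | title     
---+-----------
3  | Inside Out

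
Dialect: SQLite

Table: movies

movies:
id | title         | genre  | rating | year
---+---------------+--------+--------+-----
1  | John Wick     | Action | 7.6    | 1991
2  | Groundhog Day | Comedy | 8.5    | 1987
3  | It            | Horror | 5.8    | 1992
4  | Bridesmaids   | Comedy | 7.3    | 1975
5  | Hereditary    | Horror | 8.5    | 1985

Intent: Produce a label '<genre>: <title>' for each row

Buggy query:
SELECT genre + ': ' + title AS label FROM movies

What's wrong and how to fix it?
Bug: SQLite uses || for string concatenation; + coerces text to numbers (yielding 0)

Fix: Replace + with || to concatenate text

Corrected query:
SELECT genre || ': ' || title AS label FROM movies

Result:
label                
---------------------
Action: John Wick    
Comedy: Groundhog Day
Horror: It           
Comedy: Bridesmaids  
Horror: Hereditary   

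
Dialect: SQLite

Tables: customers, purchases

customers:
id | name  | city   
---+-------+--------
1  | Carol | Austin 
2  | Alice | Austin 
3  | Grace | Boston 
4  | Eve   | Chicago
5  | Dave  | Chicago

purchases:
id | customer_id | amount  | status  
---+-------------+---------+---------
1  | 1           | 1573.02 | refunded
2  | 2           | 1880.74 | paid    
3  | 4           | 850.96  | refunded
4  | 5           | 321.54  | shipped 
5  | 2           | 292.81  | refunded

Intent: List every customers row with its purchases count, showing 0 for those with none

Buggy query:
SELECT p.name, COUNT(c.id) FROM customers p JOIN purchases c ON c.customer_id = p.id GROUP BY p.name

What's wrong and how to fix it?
Bug: An inner join excludes parents with zero children

Fix: Use LEFT JOIN so parents without children still appear (COUNT(c.id) gives 0)

Corrected query:
SELECT p.name, COUNT(c.id) FROM customers p LEFT JOIN purchases c ON c.customer_id = p.id GROUP BY p.name

Result:
name  | COUNT(c.id)
------+------------
Alice | 2          
Carol | 1          
Dave  | 1          
Eve   | 1          
Grace | 0          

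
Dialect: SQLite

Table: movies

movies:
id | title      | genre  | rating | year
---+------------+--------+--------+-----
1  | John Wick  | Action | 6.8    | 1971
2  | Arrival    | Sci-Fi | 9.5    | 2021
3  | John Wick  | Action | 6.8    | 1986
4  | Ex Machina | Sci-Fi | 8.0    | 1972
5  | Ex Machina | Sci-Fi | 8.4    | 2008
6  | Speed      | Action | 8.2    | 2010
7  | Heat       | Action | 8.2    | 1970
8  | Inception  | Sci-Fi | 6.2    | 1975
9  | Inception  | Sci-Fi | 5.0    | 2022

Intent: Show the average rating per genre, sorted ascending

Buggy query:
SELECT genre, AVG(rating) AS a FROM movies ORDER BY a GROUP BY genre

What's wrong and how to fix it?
Bug: ORDER BY appears before GROUP BY; SQL clause order requires GROUP BY first

Fix: Reorder: SELECT … FROM … GROUP BY … ORDER BY …

Corrected query:
SELECT genre, AVG(rating) AS a FROM movies GROUP BY genre ORDER BY a

Result:
genre  | a   
-------+-----
Sci-Fi | 7.42
Action | 7.5 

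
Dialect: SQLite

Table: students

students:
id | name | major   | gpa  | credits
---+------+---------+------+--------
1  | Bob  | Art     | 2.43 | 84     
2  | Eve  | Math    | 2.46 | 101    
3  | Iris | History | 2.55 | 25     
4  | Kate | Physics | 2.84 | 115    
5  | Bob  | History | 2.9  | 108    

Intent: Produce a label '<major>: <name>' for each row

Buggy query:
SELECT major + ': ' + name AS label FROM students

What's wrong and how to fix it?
Bug: '+' is numeric addition; on text columns SQLite converts them to 0 instead of concatenating

Fix: Use the || operator for string concatenation

Corrected query:
SELECT major || ': ' || name AS label FROM students

Result:
label        
-------------
Art: Bob     
Math: Eve    
History: Iris
Physics: Kate
History: Bob 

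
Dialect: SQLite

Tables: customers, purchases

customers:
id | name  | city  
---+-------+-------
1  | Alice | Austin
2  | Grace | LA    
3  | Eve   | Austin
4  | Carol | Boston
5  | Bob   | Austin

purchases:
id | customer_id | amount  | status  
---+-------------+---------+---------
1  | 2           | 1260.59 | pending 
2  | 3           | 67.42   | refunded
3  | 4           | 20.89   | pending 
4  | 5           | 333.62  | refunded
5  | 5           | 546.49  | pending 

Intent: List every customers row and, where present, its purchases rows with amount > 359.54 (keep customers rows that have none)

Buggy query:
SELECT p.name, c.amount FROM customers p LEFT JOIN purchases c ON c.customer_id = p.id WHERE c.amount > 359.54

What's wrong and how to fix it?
Bug: A WHERE condition on the right-hand table after LEFT JOIN drops unmatched parents

Fix: Put 'c.amount > 359.54' in the JOIN's ON clause instead of WHERE

Corrected query:
SELECT p.name, c.amount FROM customers p LEFT JOIN purchases c ON c.customer_id = p.id AND c.amount > 359.54

Result:
name  | amount 
------+--------
Alice | NULL   
Grace | 1260.59
Eve   | NULL   
Carol | NULL   
Bob   | 546.49 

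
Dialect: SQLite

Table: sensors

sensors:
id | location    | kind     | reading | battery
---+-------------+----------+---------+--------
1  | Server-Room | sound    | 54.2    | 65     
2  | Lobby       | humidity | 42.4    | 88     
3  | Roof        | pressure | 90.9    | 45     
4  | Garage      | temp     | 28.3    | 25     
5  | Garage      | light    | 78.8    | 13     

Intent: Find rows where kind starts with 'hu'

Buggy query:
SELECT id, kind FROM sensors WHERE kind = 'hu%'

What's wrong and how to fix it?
Bug: '=' compares the literal string including the % character; pattern matching needs LIKE

Fix: Use LIKE for wildcard pattern matching

Corrected query:
SELECT id, kind FROM sensors WHERE kind LIKE 'hu%'

Result:
id | kind    
---+---------
2  | humidity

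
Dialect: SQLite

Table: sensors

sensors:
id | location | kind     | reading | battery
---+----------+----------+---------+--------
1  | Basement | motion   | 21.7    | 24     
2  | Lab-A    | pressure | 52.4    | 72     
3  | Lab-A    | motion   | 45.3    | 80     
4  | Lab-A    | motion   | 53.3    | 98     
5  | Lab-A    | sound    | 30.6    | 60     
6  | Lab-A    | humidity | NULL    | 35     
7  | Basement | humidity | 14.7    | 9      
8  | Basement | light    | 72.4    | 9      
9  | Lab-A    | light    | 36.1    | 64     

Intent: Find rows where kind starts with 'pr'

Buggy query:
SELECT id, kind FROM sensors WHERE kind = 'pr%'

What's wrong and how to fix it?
Bug: '=' compares the literal string including the % character; pattern matching needs LIKE

Fix: Use LIKE for wildcard pattern matching

Corrected query:
SELECT id, kind FROM sensors WHERE kind LIKE 'pr%'

Result:
id | kind    
---+---------
2  | pressure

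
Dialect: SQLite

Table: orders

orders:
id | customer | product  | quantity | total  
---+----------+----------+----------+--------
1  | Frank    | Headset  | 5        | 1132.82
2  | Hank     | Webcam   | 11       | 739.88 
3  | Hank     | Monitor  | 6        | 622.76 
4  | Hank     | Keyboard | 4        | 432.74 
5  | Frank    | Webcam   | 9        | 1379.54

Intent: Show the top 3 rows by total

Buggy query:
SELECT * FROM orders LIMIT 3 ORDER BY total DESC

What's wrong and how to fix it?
Bug: LIMIT must come after ORDER BY

Fix: Sort with ORDER BY, then apply LIMIT

Corrected query:
SELECT * FROM orders ORDER BY total DESC LIMIT 3

Result:
id | customer | product | quantity | total  
---+----------+---------+----------+--------
5  | Frank    | Webcam  | 9        | 1379.54
1  | Frank    | Headset | 5        | 1132.82
2  | Hank     | Webcam  | 11       | 739.88 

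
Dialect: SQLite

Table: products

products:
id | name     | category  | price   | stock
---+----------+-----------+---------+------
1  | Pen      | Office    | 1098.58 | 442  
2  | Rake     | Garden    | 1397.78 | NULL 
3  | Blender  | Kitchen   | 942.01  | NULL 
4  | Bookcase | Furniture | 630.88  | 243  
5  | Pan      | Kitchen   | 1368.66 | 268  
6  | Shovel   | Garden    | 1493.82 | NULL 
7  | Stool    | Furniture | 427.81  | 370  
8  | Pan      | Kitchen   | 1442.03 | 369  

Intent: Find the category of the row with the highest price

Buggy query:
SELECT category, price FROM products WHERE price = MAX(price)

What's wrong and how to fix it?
Bug: WHERE is evaluated per row; an aggregate over the whole table isn't defined there

Fix: Wrap MAX in a scalar subquery so WHERE compares against a single value

Corrected query:
SELECT category, price FROM products WHERE price = (SELECT MAX(price) FROM products)

Result:
category | price  
---------+--------
Garden   | 1493.82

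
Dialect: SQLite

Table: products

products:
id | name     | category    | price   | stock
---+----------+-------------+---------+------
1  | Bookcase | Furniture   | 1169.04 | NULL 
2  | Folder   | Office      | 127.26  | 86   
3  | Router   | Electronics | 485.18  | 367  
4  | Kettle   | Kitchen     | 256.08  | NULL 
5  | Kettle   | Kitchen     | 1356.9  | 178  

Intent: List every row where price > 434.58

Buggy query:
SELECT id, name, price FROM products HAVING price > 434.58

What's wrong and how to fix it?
Bug: HAVING filters the output of aggregation, but this query has no GROUP BY and no aggregate functions, so SQLite rejects it (HAVING clause on a non-aggregate query); the condition here is per row

Fix: Use WHERE for row-level filtering

Corrected query:
SELECT id, name, price FROM products WHERE price > 434.58

Result:
id | name     | price  
---+----------+--------
1  | Bookcase | 1169.04
3  | Router   | 485.18 
5  | Kettle   | 1356.9 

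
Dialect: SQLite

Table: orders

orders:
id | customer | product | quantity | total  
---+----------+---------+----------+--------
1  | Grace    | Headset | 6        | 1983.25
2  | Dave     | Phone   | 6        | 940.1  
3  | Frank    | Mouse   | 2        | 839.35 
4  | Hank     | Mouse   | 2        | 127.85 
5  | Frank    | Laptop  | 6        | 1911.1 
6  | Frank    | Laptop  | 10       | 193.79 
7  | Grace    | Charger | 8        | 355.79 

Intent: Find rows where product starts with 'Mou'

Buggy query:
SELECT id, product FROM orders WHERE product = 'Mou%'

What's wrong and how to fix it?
Bug: Wildcards only work with LIKE; '=' treats '%' as a literal character

Fix: Use LIKE for wildcard pattern matching

Corrected query:
SELECT id, product FROM orders WHERE product LIKE 'Mou%'

Result:
id | product
---+--------
3  | Mouse  
4  | Mouse  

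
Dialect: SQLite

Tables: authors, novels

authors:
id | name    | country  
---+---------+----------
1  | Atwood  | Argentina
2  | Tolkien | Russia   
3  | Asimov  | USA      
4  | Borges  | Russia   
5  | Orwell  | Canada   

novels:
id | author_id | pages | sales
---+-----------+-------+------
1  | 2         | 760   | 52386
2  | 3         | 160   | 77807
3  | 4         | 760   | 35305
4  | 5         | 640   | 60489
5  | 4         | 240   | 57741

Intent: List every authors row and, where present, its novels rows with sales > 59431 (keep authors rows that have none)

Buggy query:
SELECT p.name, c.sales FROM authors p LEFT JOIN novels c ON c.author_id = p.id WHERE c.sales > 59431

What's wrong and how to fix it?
Bug: A WHERE condition on the right-hand table after LEFT JOIN drops unmatched parents

Fix: Put 'c.sales > 59431' in the JOIN's ON clause instead of WHERE

Corrected query:
SELECT p.name, c.sales FROM authors p LEFT JOIN novels c ON c.author_id = p.id AND c.sales > 59431

Result:
name    | sales
--------+------
Atwood  | NULL 
Tolkien | NULL 
Asimov  | 77807
Borges  | NULL 
Orwell  | 60489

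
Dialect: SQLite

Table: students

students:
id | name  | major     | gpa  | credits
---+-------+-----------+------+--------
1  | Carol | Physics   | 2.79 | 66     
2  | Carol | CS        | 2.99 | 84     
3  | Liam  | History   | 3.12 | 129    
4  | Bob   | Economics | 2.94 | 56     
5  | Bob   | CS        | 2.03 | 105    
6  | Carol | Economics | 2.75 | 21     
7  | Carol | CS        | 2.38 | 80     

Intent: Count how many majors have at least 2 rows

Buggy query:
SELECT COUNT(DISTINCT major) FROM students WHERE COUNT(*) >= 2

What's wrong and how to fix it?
Bug: WHERE filters individual rows, not groups, so a group-level COUNT is invalid there

Fix: Group first with HAVING COUNT(*) >= 2, then COUNT the resulting groups

Corrected query:
SELECT COUNT(*) FROM (SELECT major FROM students GROUP BY major HAVING COUNT(*) >= 2)

Result:
COUNT(*)
--------
2       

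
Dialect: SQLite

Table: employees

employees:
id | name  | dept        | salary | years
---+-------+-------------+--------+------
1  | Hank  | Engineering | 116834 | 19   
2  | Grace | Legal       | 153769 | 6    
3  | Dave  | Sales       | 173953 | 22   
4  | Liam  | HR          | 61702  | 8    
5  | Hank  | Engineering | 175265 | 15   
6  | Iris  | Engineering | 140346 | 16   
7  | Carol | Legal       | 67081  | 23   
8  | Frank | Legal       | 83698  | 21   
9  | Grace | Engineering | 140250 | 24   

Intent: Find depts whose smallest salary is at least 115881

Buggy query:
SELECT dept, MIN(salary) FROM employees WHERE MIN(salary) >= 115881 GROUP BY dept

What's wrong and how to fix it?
Bug: MIN() in WHERE is a misuse of aggregate

Fix: Replace WHERE with HAVING after the GROUP BY

Corrected query:
SELECT dept, MIN(salary) FROM employees GROUP BY dept HAVING MIN(salary) >= 115881

Result:
dept        | MIN(salary)
------------+------------
Engineering | 116834     
Sales       | 173953     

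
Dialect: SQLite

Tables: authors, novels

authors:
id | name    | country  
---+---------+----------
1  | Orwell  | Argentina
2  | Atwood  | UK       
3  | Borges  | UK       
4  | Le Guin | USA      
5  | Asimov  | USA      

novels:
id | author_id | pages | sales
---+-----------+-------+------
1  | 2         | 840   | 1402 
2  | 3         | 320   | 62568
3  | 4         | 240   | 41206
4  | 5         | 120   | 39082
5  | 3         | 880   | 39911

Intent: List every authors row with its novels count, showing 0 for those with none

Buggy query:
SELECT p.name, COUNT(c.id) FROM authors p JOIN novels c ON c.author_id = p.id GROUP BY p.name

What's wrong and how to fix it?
Bug: INNER JOIN drops authors rows that have no matching novels rows

Fix: Use LEFT JOIN so parents without children still appear (COUNT(c.id) gives 0)

Corrected query:
SELECT p.name, COUNT(c.id) FROM authors p LEFT JOIN novels c ON c.author_id = p.id GROUP BY p.name

Result:
name    | COUNT(c.id)
--------+------------
Asimov  | 1          
Atwood  | 1          
Borges  | 2          
Le Guin | 1          
Orwell  | 0          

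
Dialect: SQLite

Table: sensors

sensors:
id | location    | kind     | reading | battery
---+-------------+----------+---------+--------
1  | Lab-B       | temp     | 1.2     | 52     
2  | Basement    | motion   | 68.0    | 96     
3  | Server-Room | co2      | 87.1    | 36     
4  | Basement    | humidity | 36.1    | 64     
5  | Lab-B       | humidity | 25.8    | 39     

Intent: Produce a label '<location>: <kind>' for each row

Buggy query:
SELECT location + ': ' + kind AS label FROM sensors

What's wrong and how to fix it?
Bug: SQLite uses || for string concatenation; + coerces text to numbers (yielding 0)

Fix: Use the || operator for string concatenation

Corrected query:
SELECT location || ': ' || kind AS label FROM sensors

Result:
label             
------------------
Lab-B: temp       
Basement: motion  
Server-Room: co2  
Basement: humidity
Lab-B: humidity   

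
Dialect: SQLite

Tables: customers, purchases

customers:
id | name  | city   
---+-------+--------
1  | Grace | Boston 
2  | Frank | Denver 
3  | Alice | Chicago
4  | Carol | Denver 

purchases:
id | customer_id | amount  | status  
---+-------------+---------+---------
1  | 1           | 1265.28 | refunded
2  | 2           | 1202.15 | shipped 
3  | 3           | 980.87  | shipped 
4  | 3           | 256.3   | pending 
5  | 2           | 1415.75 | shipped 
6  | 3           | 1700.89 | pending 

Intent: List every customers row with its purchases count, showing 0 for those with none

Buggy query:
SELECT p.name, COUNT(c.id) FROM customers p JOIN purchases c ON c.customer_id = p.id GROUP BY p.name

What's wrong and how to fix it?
Bug: An inner join excludes parents with zero children

Fix: Use LEFT JOIN so parents without children still appear (COUNT(c.id) gives 0)

Corrected query:
SELECT p.name, COUNT(c.id) FROM customers p LEFT JOIN purchases c ON c.customer_id = p.id GROUP BY p.name

Result:
name  | COUNT(c.id)
------+------------
Alice | 3          
Carol | 0          
Frank | 2          
Grace | 1          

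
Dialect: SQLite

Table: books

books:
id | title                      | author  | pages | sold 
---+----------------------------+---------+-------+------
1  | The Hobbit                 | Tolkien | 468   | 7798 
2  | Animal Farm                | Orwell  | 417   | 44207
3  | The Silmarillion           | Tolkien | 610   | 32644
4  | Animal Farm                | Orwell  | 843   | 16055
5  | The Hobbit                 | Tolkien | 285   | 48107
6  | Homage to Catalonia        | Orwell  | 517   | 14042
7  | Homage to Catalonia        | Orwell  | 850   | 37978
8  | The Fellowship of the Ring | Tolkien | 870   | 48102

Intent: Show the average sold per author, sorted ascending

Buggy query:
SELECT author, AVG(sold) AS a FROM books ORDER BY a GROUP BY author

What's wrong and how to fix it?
Bug: GROUP BY must precede ORDER BY

Fix: Reorder: SELECT … FROM … GROUP BY … ORDER BY …

Corrected query:
SELECT author, AVG(sold) AS a FROM books GROUP BY author ORDER BY a

Result:
author  | a       
--------+---------
Orwell  | 28070.5 
Tolkien | 34162.75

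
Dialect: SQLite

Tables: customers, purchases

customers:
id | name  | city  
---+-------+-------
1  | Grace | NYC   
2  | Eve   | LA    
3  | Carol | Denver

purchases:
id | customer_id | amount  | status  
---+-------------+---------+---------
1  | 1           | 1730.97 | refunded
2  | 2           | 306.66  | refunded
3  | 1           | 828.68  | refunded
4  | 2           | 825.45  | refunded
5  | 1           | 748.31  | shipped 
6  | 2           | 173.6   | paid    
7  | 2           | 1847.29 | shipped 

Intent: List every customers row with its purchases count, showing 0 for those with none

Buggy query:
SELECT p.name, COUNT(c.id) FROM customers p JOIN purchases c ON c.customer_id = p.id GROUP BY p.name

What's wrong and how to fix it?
Bug: An inner join excludes parents with zero children

Fix: Switch to LEFT JOIN to retain unmatched parent rows

Corrected query:
SELECT p.name, COUNT(c.id) FROM customers p LEFT JOIN purchases c ON c.customer_id = p.id GROUP BY p.name

Result:
name  | COUNT(c.id)
------+------------
Carol | 0          
Eve   | 4          
Grace | 3          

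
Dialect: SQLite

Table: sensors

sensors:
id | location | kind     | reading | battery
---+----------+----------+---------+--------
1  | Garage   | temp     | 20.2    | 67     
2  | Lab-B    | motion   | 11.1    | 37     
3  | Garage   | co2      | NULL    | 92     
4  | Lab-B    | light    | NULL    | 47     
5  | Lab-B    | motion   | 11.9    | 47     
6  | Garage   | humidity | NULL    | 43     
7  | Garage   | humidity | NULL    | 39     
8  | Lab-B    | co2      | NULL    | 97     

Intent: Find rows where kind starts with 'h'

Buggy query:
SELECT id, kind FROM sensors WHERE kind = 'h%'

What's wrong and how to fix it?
Bug: Wildcards only work with LIKE; '=' treats '%' as a literal character

Fix: Replace '=' with LIKE so 'h%' is treated as a pattern

Corrected query:
SELECT id, kind FROM sensors WHERE kind LIKE 'h%'

Result:
id | kind    
---+---------
6  | humidity
7  | humidity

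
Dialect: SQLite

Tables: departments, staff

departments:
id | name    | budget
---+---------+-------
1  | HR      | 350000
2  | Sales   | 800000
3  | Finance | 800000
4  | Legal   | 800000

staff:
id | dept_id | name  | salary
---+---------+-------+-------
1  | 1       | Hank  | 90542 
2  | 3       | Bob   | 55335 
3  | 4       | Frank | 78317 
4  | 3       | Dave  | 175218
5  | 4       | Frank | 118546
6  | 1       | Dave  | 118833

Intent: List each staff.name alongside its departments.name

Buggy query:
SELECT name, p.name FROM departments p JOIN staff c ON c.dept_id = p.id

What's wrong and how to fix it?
Bug: Both tables have a 'name' column; the unqualified reference is ambiguous

Fix: Qualify the column with its table alias (c.name)

Corrected query:
SELECT c.name, p.name FROM departments p JOIN staff c ON c.dept_id = p.id

Result:
name  | name   
------+--------
Hank  | HR     
Bob   | Finance
Frank | Legal  
Dave  | Finance
Frank | Legal  
Dave  | HR     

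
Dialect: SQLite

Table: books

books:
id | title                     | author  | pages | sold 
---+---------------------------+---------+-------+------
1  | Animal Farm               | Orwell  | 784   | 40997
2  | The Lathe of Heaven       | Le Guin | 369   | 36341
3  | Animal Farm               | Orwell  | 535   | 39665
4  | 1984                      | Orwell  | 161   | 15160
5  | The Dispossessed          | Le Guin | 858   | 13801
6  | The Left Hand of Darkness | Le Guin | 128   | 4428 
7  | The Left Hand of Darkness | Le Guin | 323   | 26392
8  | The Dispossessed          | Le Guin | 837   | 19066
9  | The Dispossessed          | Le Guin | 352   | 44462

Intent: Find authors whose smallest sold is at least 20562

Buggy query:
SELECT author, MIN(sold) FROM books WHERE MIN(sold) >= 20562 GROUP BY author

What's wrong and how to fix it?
Bug: MIN() in WHERE is a misuse of aggregate

Fix: Use HAVING for the per-group MIN condition

Corrected query:
SELECT author, MIN(sold) FROM books GROUP BY author HAVING MIN(sold) >= 20562

Result:
(no rows)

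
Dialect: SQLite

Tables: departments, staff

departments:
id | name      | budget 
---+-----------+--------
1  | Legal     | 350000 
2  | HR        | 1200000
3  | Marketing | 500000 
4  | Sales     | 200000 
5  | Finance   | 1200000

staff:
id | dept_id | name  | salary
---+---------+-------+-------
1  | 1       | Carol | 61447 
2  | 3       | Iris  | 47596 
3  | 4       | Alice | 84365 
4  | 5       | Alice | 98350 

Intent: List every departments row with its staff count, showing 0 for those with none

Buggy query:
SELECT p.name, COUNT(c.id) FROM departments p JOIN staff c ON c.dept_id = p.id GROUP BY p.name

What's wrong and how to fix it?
Bug: An inner join excludes parents with zero children

Fix: Switch to LEFT JOIN to retain unmatched parent rows

Corrected query:
SELECT p.name, COUNT(c.id) FROM departments p LEFT JOIN staff c ON c.dept_id = p.id GROUP BY p.name

Result:
name      | COUNT(c.id)
----------+------------
Finance   | 1          
HR        | 0          
Legal     | 1          
Marketing | 1          
Sales     | 1          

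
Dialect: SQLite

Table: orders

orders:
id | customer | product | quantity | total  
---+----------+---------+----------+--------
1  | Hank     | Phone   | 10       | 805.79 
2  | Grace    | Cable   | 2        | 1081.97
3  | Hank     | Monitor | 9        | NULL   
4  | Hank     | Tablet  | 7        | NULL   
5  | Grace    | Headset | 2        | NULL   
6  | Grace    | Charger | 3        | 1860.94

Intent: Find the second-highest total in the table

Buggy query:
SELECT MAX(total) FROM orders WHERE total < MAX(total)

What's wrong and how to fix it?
Bug: MAX(total) on the right of the comparison is an aggregate-in-WHERE error

Fix: Put the inner MAX in a scalar subquery

Corrected query:
SELECT MAX(total) FROM orders WHERE total < (SELECT MAX(total) FROM orders)

Result:
MAX(total)
----------
1081.97   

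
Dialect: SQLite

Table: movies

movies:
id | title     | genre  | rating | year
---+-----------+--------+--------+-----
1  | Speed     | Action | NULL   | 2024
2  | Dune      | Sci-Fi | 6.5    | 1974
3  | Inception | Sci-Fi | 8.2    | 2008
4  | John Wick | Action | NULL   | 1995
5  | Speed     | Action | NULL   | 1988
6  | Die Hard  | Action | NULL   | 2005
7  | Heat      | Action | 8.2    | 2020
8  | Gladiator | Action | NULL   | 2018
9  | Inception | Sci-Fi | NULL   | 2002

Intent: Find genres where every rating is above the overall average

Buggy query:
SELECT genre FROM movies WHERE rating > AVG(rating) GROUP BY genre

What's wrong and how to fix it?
Bug: AVG() is an aggregate; it can't sit directly in WHERE

Fix: Compute the overall average in a scalar subquery and compare each group's MIN against it in HAVING

Corrected query:
SELECT genre FROM movies GROUP BY genre HAVING MIN(rating) > (SELECT AVG(rating) FROM movies)

Result:
genre 
------
Action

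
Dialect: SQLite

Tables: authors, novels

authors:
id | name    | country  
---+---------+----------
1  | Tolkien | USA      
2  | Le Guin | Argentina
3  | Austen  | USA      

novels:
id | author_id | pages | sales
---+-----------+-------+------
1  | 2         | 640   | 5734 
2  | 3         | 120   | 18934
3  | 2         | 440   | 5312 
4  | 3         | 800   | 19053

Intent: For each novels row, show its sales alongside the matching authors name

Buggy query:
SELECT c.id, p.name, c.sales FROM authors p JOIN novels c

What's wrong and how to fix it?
Bug: JOIN with no ON clause produces a cartesian product; every novels row pairs with every authors row

Fix: Add ON c.author_id = p.id to the JOIN

Corrected query:
SELECT c.id, p.name, c.sales FROM authors p JOIN novels c ON c.author_id = p.id

Result:
id | name    | sales
---+---------+------
1  | Le Guin | 5734 
2  | Austen  | 18934
3  | Le Guin | 5312 
4  | Austen  | 19053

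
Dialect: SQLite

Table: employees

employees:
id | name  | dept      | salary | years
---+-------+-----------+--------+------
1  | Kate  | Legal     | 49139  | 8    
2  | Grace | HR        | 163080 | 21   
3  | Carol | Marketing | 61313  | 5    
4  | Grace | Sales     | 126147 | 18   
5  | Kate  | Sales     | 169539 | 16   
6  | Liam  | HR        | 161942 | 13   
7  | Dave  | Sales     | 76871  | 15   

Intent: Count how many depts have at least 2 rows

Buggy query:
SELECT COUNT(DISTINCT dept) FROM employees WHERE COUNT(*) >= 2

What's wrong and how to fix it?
Bug: COUNT(*) cannot appear in WHERE; the per-group count doesn't exist yet

Fix: Use a subquery that GROUPs and filters with HAVING, then count its rows

Corrected query:
SELECT COUNT(*) FROM (SELECT dept FROM employees GROUP BY dept HAVING COUNT(*) >= 2)

Result:
COUNT(*)
--------
2       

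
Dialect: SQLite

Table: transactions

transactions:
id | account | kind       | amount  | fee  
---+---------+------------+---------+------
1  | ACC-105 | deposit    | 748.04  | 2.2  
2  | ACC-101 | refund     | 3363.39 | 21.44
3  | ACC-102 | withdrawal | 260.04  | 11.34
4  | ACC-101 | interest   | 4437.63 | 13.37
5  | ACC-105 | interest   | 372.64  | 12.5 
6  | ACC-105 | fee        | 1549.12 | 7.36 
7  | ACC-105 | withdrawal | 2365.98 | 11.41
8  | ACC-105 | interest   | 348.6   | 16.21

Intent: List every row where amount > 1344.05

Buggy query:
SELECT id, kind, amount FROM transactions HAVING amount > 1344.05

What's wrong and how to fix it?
Bug: This is a non-aggregate query (no GROUP BY, no aggregates), so in SQLite the HAVING clause is invalid here; a row-level condition belongs in WHERE

Fix: Use WHERE for row-level filtering

Corrected query:
SELECT id, kind, amount FROM transactions WHERE amount > 1344.05

Result:
id | kind       | amount 
---+------------+--------
2  | refund     | 3363.39
4  | interest   | 4437.63
6  | fee        | 1549.12
7  | withdrawal | 2365.98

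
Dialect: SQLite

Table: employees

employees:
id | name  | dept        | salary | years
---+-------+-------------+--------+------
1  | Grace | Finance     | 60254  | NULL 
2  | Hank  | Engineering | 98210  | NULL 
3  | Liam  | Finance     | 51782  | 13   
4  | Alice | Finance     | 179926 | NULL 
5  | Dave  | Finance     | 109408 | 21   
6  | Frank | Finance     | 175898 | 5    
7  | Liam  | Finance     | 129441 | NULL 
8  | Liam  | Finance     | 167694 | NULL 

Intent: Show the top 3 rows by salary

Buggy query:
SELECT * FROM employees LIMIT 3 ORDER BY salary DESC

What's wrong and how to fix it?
Bug: ORDER BY cannot follow LIMIT; LIMIT is the final clause

Fix: Swap the clauses: ORDER BY first, then LIMIT

Corrected query:
SELECT * FROM employees ORDER BY salary DESC LIMIT 3

Result:
id | name  | dept    | salary | years
---+-------+---------+--------+------
4  | Alice | Finance | 179926 | NULL 
6  | Frank | Finance | 175898 | 5    
8  | Liam  | Finance | 167694 | NULL 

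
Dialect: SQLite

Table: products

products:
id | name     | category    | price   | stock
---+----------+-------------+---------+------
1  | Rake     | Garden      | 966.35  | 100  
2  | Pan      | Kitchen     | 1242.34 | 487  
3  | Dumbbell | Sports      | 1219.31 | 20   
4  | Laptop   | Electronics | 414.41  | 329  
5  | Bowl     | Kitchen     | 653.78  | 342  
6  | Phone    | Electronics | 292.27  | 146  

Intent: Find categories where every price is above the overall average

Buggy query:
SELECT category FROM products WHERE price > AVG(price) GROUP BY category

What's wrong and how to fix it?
Bug: AVG() is an aggregate; it can't sit directly in WHERE

Fix: Use a subquery for AVG and a HAVING MIN(...) filter so the condition holds for every row in the group

Corrected query:
SELECT category FROM products GROUP BY category HAVING MIN(price) > (SELECT AVG(price) FROM products)

Result:
category
--------
Garden  
Sports  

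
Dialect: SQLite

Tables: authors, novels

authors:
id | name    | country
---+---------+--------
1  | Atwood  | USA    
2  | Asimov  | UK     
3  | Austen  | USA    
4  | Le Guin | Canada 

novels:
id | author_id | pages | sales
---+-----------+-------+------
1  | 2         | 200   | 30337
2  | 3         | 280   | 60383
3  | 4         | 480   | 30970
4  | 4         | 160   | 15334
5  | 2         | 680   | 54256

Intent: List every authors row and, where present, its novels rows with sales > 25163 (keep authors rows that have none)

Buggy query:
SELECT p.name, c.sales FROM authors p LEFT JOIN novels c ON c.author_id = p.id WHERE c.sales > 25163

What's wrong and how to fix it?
Bug: Filtering c.sales in WHERE discards the NULL rows produced by LEFT JOIN, turning it into an inner join

Fix: Move the right-table condition into the ON clause so unmatched parents are kept

Corrected query:
SELECT p.name, c.sales FROM authors p LEFT JOIN novels c ON c.author_id = p.id AND c.sales > 25163

Result:
name    | sales
--------+------
Atwood  | NULL 
Asimov  | 30337
Asimov  | 54256
Austen  | 60383
Le Guin | 30970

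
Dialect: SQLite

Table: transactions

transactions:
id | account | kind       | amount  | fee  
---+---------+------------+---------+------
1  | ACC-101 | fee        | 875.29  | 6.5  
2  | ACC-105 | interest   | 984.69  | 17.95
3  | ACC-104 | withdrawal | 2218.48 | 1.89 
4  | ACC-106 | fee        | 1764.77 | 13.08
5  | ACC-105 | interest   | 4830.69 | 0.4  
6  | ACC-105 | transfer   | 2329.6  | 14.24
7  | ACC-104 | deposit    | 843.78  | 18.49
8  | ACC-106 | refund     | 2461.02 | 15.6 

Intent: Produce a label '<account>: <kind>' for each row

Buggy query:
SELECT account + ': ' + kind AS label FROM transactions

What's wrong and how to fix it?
Bug: '+' is numeric addition; on text columns SQLite converts them to 0 instead of concatenating

Fix: Use the || operator for string concatenation

Corrected query:
SELECT account || ': ' || kind AS label FROM transactions

Result:
label              
-------------------
ACC-101: fee       
ACC-105: interest  
ACC-104: withdrawal
ACC-106: fee       
ACC-105: interest  
ACC-105: transfer  
ACC-104: deposit   
ACC-106: refund    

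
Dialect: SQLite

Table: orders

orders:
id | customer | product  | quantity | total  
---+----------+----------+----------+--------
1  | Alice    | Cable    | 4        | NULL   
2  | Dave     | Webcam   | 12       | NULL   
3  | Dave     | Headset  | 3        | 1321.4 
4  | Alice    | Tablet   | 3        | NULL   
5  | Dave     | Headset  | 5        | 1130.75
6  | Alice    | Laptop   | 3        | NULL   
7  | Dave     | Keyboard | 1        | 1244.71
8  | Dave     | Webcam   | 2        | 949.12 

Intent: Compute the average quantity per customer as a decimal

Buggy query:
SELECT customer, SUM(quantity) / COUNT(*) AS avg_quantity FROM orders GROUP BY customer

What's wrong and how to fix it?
Bug: SUM(quantity) and COUNT(*) are both integers; the division truncates the fractional part

Fix: Cast one side to REAL so the division keeps the fractional part

Corrected query:
SELECT customer, SUM(quantity) * 1.0 / COUNT(*) AS avg_quantity FROM orders GROUP BY customer

Result:
customer | avg_quantity
---------+-------------
Alice    | 3.333333    
Dave     | 4.6         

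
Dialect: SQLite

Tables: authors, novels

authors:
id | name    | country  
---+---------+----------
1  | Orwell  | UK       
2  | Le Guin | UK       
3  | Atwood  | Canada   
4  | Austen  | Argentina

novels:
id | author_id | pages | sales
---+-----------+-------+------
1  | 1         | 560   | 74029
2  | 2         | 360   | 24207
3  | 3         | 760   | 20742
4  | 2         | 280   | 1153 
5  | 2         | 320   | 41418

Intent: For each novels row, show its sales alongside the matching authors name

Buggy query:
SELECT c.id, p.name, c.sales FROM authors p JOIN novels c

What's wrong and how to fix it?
Bug: Missing join condition: each novels row is matched to all authors rows instead of just its own

Fix: Add ON c.author_id = p.id to the JOIN

Corrected query:
SELECT c.id, p.name, c.sales FROM authors p JOIN novels c ON c.author_id = p.id

Result:
id | name    | sales
---+---------+------
1  | Orwell  | 74029
2  | Le Guin | 24207
3  | Atwood  | 20742
4  | Le Guin | 1153 
5  | Le Guin | 41418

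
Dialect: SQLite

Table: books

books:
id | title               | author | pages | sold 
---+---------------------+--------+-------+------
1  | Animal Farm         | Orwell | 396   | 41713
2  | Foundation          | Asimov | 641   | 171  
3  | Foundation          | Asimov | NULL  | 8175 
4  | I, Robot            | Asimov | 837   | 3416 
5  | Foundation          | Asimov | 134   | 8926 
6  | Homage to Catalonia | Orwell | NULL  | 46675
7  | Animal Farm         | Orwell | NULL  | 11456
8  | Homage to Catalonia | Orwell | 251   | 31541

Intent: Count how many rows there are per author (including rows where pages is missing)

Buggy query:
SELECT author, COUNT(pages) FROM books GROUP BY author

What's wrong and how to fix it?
Bug: COUNT(column) counts non-NULL values only; rows with NULL pages aren't counted

Fix: Replace COUNT(pages) with COUNT(*)

Corrected query:
SELECT author, COUNT(*) FROM books GROUP BY author

Result:
author | COUNT(*)
-------+---------
Asimov | 4       
Orwell | 4       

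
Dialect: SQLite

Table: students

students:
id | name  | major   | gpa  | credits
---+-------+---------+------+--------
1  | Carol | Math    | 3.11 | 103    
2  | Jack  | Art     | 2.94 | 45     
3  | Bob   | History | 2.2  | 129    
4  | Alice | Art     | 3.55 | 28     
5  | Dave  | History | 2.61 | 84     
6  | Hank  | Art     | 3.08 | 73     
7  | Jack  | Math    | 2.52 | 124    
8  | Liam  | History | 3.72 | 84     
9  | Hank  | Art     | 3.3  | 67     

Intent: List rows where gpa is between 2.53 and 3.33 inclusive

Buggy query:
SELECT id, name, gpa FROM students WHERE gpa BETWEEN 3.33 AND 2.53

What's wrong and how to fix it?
Bug: The bounds are reversed; BETWEEN a AND b requires a <= b to match anything

Fix: Swap the bounds so the smaller value comes first

Corrected query:
SELECT id, name, gpa FROM students WHERE gpa BETWEEN 2.53 AND 3.33

Result:
id | name  | gpa 
---+-------+-----
1  | Carol | 3.11
2  | Jack  | 2.94
5  | Dave  | 2.61
6  | Hank  | 3.08
9  | Hank  | 3.3 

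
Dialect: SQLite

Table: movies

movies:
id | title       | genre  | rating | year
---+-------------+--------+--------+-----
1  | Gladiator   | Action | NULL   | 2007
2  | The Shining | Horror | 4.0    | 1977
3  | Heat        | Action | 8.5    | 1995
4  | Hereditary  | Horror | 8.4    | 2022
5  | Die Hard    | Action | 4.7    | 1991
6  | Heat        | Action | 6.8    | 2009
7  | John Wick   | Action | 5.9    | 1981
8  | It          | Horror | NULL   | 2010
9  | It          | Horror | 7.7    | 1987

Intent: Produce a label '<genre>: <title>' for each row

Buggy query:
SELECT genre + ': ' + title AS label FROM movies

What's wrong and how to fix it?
Bug: SQLite uses || for string concatenation; + coerces text to numbers (yielding 0)

Fix: Use the || operator for string concatenation

Corrected query:
SELECT genre || ': ' || title AS label FROM movies

Result:
label              
-------------------
Action: Gladiator  
Horror: The Shining
Action: Heat       
Horror: Hereditary 
Action: Die Hard   
Action: Heat       
Action: John Wick  
Horror: It         
Horror: It         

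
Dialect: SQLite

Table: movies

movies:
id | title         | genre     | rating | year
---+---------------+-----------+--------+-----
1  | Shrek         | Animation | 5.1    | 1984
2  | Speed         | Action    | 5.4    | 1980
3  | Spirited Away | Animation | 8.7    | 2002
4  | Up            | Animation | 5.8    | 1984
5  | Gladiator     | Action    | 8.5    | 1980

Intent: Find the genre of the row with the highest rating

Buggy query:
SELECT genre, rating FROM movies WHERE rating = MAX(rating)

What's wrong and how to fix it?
Bug: WHERE is evaluated per row; an aggregate over the whole table isn't defined there

Fix: Use a subquery: WHERE rating = (SELECT MAX(rating) FROM movies)

Corrected query:
SELECT genre, rating FROM movies WHERE rating = (SELECT MAX(rating) FROM movies)

Result:
genre     | rating
----------+-------
Animation | 8.7   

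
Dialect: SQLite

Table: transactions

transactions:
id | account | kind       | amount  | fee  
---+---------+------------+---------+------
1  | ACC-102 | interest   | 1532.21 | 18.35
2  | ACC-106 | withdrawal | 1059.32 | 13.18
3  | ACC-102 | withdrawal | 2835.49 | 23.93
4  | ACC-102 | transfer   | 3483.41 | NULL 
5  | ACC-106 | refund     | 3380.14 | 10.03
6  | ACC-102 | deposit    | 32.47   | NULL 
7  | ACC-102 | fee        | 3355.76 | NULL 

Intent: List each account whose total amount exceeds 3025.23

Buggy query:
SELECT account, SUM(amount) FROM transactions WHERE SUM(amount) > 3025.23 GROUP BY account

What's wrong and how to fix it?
Bug: SUM(amount) is an aggregate, but WHERE filters rows before aggregation

Fix: Move the aggregate condition to a HAVING clause

Corrected query:
SELECT account, SUM(amount) FROM transactions GROUP BY account HAVING SUM(amount) > 3025.23

Result:
account | SUM(amount)
--------+------------
ACC-102 | 11239.34   
ACC-106 | 4439.46    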